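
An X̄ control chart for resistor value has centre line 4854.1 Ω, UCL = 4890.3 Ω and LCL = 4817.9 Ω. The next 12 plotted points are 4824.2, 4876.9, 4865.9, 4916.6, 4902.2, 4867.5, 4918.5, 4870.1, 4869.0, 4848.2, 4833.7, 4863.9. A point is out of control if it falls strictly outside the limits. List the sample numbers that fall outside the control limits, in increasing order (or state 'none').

4, 5, 7

Compare each point to [4817.9, 4890.3]: sample 4 = 4916.6 > UCL; sample 5 = 4902.2 > UCL; sample 7 = 4918.5 > UCL.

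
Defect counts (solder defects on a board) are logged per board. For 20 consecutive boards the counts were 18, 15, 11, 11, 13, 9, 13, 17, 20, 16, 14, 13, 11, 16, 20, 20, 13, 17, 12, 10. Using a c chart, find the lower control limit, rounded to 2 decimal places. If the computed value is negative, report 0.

3.05

c̄ = (18 + 15 + 11 + 11 + 13 + 9 + 13 + 17 + 20 + 16 + 14 + 13 + 11 + 16 + 20 + 20 + 13 + 17 + 12 + 10) / 20 = 289 / 20 = 14.4500
LCL = c̄ − 3√c̄ = 14.4500 − 3 × 3.8013 = 3.0461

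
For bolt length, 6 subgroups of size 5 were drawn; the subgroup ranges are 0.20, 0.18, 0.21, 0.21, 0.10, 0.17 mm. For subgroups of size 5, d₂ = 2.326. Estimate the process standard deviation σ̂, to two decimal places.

0.08

R̄ = (0.20 + 0.18 + 0.21 + 0.21 + 0.10 + 0.17) / 6 = 0.1783
σ̂ = R̄ / d₂ = 0.1783 / 2.326 = 0.0767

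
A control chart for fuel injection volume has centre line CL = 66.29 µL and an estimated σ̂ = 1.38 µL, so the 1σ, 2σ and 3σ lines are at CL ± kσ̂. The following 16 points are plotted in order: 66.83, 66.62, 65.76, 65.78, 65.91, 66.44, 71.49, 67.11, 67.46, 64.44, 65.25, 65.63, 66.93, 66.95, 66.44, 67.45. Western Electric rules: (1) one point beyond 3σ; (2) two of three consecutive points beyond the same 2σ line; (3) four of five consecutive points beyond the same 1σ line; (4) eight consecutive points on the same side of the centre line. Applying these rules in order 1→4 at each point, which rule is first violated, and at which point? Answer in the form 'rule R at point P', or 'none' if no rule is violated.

Zone of each point (C = within 1σ̂, B = 1σ̂–2σ̂, A = 2σ̂–3σ̂, * = beyond 3σ̂; sign = side of CL): 1:+C, 2:+C, 3:-C, 4:-C, 5:-C, 6:+C, 7:+*, 8:+C, 9:+C, 10:-B, 11:-C, 12:-C, 13:+C, 14:+C, 15:+C, 16:+C
Rule 1 (one point beyond the 3σ limits) is satisfied at point 7.

rule 1 at point 7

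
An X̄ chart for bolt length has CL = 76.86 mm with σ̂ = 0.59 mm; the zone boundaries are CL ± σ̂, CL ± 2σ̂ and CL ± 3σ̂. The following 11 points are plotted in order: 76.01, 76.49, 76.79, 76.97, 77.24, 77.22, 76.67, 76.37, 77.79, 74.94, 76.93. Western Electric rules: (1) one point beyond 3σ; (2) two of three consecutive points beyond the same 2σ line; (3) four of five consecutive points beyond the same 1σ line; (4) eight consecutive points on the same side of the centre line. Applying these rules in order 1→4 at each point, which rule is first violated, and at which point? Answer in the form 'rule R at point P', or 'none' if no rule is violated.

rule 1 at point 10

Zone of each point (C = within 1σ̂, B = 1σ̂–2σ̂, A = 2σ̂–3σ̂, * = beyond 3σ̂; sign = side of CL): 1:-B, 2:-C, 3:-C, 4:+C, 5:+C, 6:+C, 7:-C, 8:-C, 9:+B, 10:-*, 11:+C
Rule 1 (one point beyond the 3σ limits) is satisfied at point 10.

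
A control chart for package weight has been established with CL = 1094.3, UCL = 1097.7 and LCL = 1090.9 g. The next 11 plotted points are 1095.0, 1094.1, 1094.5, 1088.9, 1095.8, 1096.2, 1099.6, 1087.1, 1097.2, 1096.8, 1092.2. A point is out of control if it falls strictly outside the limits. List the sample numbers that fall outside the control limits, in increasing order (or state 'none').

Compare each point to [1090.9, 1097.7]: sample 4 = 1088.9 < LCL; sample 7 = 1099.6 > UCL; sample 8 = 1087.1 < LCL.

4, 7, 8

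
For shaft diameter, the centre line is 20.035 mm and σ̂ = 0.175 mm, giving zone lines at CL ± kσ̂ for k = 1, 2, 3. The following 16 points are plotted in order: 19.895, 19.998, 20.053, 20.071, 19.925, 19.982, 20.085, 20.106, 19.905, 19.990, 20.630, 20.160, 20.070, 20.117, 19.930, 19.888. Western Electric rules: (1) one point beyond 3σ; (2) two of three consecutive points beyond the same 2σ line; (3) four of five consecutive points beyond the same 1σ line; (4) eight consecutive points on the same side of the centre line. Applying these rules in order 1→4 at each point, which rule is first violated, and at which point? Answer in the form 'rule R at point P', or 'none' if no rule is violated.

rule 1 at point 11

Zone of each point (C = within 1σ̂, B = 1σ̂–2σ̂, A = 2σ̂–3σ̂, * = beyond 3σ̂; sign = side of CL): 1:-C, 2:-C, 3:+C, 4:+C, 5:-C, 6:-C, 7:+C, 8:+C, 9:-C, 10:-C, 11:+*, 12:+C, 13:+C, 14:+C, 15:-C, 16:-C
Rule 1 (one point beyond the 3σ limits) is satisfied at point 11.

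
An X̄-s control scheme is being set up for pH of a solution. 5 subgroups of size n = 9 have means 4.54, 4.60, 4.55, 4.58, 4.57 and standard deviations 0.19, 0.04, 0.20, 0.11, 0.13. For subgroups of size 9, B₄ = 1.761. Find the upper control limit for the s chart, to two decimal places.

s̄ = (0.19 + 0.04 + 0.20 + 0.11 + 0.13) / 5 = 0.1340
UCL_s = B₄·s̄ = 1.761 × 0.1340 = 0.2360

0.24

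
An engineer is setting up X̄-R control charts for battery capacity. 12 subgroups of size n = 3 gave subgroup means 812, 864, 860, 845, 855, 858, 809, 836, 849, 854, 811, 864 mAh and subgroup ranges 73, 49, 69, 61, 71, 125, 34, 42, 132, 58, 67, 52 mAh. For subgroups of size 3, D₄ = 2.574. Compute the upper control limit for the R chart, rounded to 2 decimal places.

178.68

R̄ = (73 + 49 + 69 + 61 + 71 + 125 + 34 + 42 + 132 + 58 + 67 + 52) / 12 = 833.0000 / 12 = 69.4167
UCL_R = D₄·R̄ = 2.574 × 69.4167 = 178.6785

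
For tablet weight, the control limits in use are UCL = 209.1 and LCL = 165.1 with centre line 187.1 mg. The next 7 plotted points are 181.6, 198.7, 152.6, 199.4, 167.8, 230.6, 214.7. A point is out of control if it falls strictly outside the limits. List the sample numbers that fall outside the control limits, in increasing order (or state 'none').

Compare each point to [165.1, 209.1]: sample 3 = 152.6 < LCL; sample 6 = 230.6 > UCL; sample 7 = 214.7 > UCL.

3, 6, 7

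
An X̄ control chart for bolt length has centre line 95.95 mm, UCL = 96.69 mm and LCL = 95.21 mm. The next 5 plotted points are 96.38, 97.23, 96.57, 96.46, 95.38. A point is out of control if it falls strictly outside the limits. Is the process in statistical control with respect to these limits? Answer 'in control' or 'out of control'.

out of control

Compare each point to [95.21, 96.69]: sample 2 = 97.23 > UCL.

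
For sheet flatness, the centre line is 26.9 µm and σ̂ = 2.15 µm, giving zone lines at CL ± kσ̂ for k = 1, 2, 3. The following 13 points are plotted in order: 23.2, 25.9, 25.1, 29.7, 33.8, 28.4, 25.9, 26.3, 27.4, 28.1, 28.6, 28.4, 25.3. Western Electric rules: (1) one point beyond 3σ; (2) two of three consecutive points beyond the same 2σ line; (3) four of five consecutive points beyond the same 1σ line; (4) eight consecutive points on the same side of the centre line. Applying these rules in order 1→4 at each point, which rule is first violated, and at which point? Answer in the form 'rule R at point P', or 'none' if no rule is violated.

Zone of each point (C = within 1σ̂, B = 1σ̂–2σ̂, A = 2σ̂–3σ̂, * = beyond 3σ̂; sign = side of CL): 1:-B, 2:-C, 3:-C, 4:+B, 5:+*, 6:+C, 7:-C, 8:-C, 9:+C, 10:+C, 11:+C, 12:+C, 13:-C
Rule 1 (one point beyond the 3σ limits) is satisfied at point 5.

rule 1 at point 5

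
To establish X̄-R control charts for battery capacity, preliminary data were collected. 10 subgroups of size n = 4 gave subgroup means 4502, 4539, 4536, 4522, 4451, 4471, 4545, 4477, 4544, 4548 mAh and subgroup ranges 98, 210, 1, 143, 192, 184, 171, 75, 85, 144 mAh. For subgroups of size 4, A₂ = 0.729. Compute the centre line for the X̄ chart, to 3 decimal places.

4513.500

X̄̄ = (4502 + 4539 + 4536 + 4522 + 4451 + 4471 + 4545 + 4477 + 4544 + 4548) / 10 = 45135.0000 / 10 = 4513.5000
CL = X̄̄ = 4513.5000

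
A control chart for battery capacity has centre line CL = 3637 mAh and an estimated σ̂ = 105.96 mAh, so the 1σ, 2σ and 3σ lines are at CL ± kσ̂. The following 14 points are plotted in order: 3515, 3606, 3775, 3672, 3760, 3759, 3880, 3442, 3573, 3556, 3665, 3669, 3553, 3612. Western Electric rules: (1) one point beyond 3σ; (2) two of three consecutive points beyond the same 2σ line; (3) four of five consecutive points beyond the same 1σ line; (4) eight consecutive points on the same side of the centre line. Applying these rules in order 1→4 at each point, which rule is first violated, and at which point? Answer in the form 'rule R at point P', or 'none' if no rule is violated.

Zone of each point (C = within 1σ̂, B = 1σ̂–2σ̂, A = 2σ̂–3σ̂, * = beyond 3σ̂; sign = side of CL): 1:-B, 2:-C, 3:+B, 4:+C, 5:+B, 6:+B, 7:+A, 8:-B, 9:-C, 10:-C, 11:+C, 12:+C, 13:-C, 14:-C
Rule 3 (four of five consecutive points beyond the same 1σ limit) is satisfied at point 7.

rule 3 at point 7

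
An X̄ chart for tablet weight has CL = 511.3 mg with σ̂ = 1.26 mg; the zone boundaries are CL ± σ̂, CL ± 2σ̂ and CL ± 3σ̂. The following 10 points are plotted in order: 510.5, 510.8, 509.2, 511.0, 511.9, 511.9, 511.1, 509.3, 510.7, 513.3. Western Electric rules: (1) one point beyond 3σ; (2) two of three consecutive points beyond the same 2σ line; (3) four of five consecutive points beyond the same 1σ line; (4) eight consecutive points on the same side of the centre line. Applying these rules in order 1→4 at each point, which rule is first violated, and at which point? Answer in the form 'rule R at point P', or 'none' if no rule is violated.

none

Zone of each point (C = within 1σ̂, B = 1σ̂–2σ̂, A = 2σ̂–3σ̂, * = beyond 3σ̂; sign = side of CL): 1:-C, 2:-C, 3:-B, 4:-C, 5:+C, 6:+C, 7:-C, 8:-B, 9:-C, 10:+B
No rule fires across all 10 points.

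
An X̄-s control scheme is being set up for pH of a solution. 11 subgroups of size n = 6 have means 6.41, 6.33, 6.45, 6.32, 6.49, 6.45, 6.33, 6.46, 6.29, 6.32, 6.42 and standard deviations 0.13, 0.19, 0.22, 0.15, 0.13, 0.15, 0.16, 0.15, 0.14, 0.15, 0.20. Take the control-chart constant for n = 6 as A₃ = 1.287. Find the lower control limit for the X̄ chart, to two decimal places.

6.18

X̄̄ = (6.41 + 6.33 + 6.45 + 6.32 + 6.49 + 6.45 + 6.33 + 6.46 + 6.29 + 6.32 + 6.42) / 11 = 6.3882
s̄ = (0.13 + 0.19 + 0.22 + 0.15 + 0.13 + 0.15 + 0.16 + 0.15 + 0.14 + 0.15 + 0.20) / 11 = 0.1609
LCL = X̄̄ − A₃·s̄ = 6.3882 − 1.287 × 0.1609 = 6.1811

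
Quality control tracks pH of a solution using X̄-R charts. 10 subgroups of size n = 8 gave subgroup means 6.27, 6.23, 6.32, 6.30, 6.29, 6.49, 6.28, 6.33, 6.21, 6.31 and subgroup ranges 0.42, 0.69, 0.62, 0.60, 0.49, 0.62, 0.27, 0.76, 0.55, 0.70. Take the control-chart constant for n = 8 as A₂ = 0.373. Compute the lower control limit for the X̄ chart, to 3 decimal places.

6.090

X̄̄ = (6.27 + 6.23 + 6.32 + 6.30 + 6.29 + 6.49 + 6.28 + 6.33 + 6.21 + 6.31) / 10 = 63.0300 / 10 = 6.3030
R̄ = (0.42 + 0.69 + 0.62 + 0.60 + 0.49 + 0.62 + 0.27 + 0.76 + 0.55 + 0.70) / 10 = 5.7200 / 10 = 0.5720
LCL = X̄̄ − A₂·R̄ = 6.3030 − 0.373 × 0.5720 = 6.0896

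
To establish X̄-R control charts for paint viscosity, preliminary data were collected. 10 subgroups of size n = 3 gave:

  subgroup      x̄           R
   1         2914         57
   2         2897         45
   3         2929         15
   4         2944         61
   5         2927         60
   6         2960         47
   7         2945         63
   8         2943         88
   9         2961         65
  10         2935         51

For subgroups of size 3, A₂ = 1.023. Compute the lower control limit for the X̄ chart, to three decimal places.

X̄̄ = (2914 + 2897 + 2929 + 2944 + 2927 + 2960 + 2945 + 2943 + 2961 + 2935) / 10 = 29355.0000 / 10 = 2935.5000
R̄ = (57 + 45 + 15 + 61 + 60 + 47 + 63 + 88 + 65 + 51) / 10 = 552.0000 / 10 = 55.2000
LCL = X̄̄ − A₂·R̄ = 2935.5000 − 1.023 × 55.2000 = 2879.0304

2879.030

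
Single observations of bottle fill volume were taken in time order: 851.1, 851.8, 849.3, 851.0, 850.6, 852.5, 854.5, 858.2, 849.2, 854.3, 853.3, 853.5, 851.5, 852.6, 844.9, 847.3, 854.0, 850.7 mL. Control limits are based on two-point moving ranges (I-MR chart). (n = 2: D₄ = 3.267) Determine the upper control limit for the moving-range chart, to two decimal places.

9.88

Moving ranges: 0.7, 2.5, 1.7, 0.4, 1.9, 2.0, 3.7, 9.0, 5.1, 1.0, 0.2, 2.0, 1.1, 7.7, 2.4, 6.7, 3.3; M̄R̄ = 51.4000 / 17 = 3.0235
UCL_MR = D₄·M̄R̄ = 3.267 × 3.0235 = 9.8779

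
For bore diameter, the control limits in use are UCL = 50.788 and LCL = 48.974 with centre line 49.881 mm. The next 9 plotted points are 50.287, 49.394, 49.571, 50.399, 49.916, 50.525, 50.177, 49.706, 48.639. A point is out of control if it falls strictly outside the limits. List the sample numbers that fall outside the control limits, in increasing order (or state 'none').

Compare each point to [48.974, 50.788]: sample 9 = 48.639 < LCL.

9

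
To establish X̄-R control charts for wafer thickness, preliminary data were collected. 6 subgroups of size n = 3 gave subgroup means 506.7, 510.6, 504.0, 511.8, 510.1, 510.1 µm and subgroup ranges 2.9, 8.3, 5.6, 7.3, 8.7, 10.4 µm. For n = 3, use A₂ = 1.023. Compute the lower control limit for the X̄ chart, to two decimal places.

501.52

X̄̄ = (506.7 + 510.6 + 504.0 + 511.8 + 510.1 + 510.1) / 6 = 3053.3000 / 6 = 508.8833
R̄ = (2.9 + 8.3 + 5.6 + 7.3 + 8.7 + 10.4) / 6 = 43.2000 / 6 = 7.2000
LCL = X̄̄ − A₂·R̄ = 508.8833 − 1.023 × 7.2000 = 501.5177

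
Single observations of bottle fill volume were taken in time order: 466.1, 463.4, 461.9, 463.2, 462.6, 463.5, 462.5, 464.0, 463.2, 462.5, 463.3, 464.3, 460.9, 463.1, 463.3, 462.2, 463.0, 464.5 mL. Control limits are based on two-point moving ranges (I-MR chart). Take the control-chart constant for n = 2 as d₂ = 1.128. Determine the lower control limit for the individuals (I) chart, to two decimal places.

X̄ = (466.1 + 463.4 + 461.9 + 463.2 + 462.6 + 463.5 + 462.5 + 464.0 + 463.2 + 462.5 + 463.3 + 464.3 + 460.9 + 463.1 + 463.3 + 462.2 + 463.0 + 464.5) / 18 = 463.1944
Moving ranges: 2.7, 1.5, 1.3, 0.6, 0.9, 1.0, 1.5, 0.8, 0.7, 0.8, 1.0, 3.4, 2.2, 0.2, 1.1, 0.8, 1.5; M̄R̄ = 22.0000 / 17 = 1.2941
LCL = X̄ − 3·M̄R̄/d₂ = 463.1944 − 3 × 1.2941 / 1.128 = 459.7526

459.75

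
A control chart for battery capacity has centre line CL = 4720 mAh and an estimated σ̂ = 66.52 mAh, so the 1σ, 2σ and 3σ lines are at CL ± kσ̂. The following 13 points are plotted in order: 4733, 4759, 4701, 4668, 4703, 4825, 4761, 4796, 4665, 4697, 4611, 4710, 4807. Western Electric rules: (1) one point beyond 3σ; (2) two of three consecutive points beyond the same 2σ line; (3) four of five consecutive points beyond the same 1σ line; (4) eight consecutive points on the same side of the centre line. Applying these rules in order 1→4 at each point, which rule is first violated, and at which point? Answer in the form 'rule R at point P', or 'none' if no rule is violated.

none

Zone of each point (C = within 1σ̂, B = 1σ̂–2σ̂, A = 2σ̂–3σ̂, * = beyond 3σ̂; sign = side of CL): 1:+C, 2:+C, 3:-C, 4:-C, 5:-C, 6:+B, 7:+C, 8:+B, 9:-C, 10:-C, 11:-B, 12:-C, 13:+B
No rule fires across all 13 points.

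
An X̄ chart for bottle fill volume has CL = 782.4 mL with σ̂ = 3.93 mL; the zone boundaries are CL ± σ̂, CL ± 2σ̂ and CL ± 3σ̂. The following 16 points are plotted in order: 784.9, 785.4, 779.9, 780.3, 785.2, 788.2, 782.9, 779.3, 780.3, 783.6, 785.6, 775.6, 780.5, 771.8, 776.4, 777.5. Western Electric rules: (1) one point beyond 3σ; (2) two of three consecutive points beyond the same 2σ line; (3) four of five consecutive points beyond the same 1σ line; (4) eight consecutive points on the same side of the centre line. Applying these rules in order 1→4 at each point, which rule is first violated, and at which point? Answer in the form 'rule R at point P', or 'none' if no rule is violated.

Zone of each point (C = within 1σ̂, B = 1σ̂–2σ̂, A = 2σ̂–3σ̂, * = beyond 3σ̂; sign = side of CL): 1:+C, 2:+C, 3:-C, 4:-C, 5:+C, 6:+B, 7:+C, 8:-C, 9:-C, 10:+C, 11:+C, 12:-B, 13:-C, 14:-A, 15:-B, 16:-B
Rule 3 (four of five consecutive points beyond the same 1σ limit) is satisfied at point 16.

rule 3 at point 16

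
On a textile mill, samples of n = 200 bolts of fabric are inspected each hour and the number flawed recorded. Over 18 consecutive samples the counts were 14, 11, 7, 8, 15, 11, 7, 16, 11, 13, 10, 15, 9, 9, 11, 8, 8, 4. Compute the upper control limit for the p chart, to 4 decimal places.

0.0990

p̄ = Σdᵢ / (k·n) = 187 / (18 × 200) = 0.05194
UCL = p̄ + 3·√(p̄(1−p̄)/n) = 0.05194 + 3 × √(0.05194×0.94806/200) = 0.05194 + 3 × 0.01569 = 0.09902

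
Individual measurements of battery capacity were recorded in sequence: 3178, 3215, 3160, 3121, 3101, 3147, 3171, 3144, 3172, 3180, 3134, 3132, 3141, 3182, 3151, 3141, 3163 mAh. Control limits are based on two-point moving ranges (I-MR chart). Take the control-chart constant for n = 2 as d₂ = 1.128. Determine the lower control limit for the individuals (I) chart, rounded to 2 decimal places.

X̄ = (3178 + 3215 + 3160 + 3121 + 3101 + 3147 + 3171 + 3144 + 3172 + 3180 + 3134 + 3132 + 3141 + 3182 + 3151 + 3141 + 3163) / 17 = 3154.8824
Moving ranges: 37, 55, 39, 20, 46, 24, 27, 28, 8, 46, 2, 9, 41, 31, 10, 22; M̄R̄ = 445.0000 / 16 = 27.8125
LCL = X̄ − 3·M̄R̄/d₂ = 3154.8824 − 3 × 27.8125 / 1.128 = 3080.9129

3080.91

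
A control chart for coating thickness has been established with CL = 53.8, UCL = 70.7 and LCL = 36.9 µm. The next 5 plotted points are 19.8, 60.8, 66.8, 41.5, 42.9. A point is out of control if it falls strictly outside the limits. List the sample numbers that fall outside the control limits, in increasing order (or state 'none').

1

Compare each point to [36.9, 70.7]: sample 1 = 19.8 < LCL.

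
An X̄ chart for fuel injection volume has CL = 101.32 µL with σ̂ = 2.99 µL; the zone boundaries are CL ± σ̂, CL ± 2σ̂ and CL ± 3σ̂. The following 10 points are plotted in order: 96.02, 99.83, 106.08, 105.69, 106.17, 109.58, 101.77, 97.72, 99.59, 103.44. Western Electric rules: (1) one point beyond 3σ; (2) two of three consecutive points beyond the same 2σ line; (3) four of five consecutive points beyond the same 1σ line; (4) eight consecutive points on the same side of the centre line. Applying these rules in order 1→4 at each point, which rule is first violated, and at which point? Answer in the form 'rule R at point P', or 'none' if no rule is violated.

rule 3 at point 6

Zone of each point (C = within 1σ̂, B = 1σ̂–2σ̂, A = 2σ̂–3σ̂, * = beyond 3σ̂; sign = side of CL): 1:-B, 2:-C, 3:+B, 4:+B, 5:+B, 6:+A, 7:+C, 8:-B, 9:-C, 10:+C
Rule 3 (four of five consecutive points beyond the same 1σ limit) is satisfied at point 6.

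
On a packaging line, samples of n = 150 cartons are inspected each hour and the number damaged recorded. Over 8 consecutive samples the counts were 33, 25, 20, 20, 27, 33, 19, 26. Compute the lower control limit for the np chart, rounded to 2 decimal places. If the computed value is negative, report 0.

11.60

p̄ = Σdᵢ / (k·n) = 203 / (8 × 150) = 0.16917
LCL = np̄ − 3·√(np̄(1−p̄)) = 25.3750 − 3 × 4.5916 = 11.6003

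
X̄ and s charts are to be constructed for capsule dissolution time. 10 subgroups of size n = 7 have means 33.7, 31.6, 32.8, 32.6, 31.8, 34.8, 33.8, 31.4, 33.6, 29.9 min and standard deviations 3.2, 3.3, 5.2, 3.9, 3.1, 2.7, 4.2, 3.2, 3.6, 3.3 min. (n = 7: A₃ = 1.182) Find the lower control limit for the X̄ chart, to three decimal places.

X̄̄ = (33.7 + 31.6 + 32.8 + 32.6 + 31.8 + 34.8 + 33.8 + 31.4 + 33.6 + 29.9) / 10 = 32.6000
s̄ = (3.2 + 3.3 + 5.2 + 3.9 + 3.1 + 2.7 + 4.2 + 3.2 + 3.6 + 3.3) / 10 = 3.5700
LCL = X̄̄ − A₃·s̄ = 32.6000 − 1.182 × 3.5700 = 28.3803

28.380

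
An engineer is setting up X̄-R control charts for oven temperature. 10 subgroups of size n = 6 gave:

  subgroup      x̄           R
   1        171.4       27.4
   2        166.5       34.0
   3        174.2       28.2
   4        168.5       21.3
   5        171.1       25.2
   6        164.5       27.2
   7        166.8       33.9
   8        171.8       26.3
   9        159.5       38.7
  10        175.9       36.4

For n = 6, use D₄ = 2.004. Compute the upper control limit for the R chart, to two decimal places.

59.84

R̄ = (27.4 + 34.0 + 28.2 + 21.3 + 25.2 + 27.2 + 33.9 + 26.3 + 38.7 + 36.4) / 10 = 298.6000 / 10 = 29.8600
UCL_R = D₄·R̄ = 2.004 × 29.8600 = 59.8394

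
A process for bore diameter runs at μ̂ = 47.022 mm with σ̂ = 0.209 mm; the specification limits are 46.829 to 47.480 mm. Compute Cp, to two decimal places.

Cp = (USL − LSL) / (6σ̂) = (47.480 − 46.829) / (6 × 0.209) = 0.6510 / 1.2540 = 0.5191

0.52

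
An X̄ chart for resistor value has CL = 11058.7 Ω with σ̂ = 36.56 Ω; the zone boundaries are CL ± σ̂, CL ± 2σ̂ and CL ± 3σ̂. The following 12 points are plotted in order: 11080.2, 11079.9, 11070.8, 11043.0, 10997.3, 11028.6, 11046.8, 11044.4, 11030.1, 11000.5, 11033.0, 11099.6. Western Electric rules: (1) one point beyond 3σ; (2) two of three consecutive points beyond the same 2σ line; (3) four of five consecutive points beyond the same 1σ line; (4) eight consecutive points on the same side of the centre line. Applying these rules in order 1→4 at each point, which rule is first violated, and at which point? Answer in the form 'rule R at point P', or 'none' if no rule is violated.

rule 4 at point 11

Zone of each point (C = within 1σ̂, B = 1σ̂–2σ̂, A = 2σ̂–3σ̂, * = beyond 3σ̂; sign = side of CL): 1:+C, 2:+C, 3:+C, 4:-C, 5:-B, 6:-C, 7:-C, 8:-C, 9:-C, 10:-B, 11:-C, 12:+B
Rule 4 (eight consecutive points on the same side of the centre line) is satisfied at point 11.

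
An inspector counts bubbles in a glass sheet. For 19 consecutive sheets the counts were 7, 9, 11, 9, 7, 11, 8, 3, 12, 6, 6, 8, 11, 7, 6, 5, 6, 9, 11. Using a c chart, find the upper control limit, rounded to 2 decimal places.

16.49

c̄ = (7 + 9 + 11 + 9 + 7 + 11 + 8 + 3 + 12 + 6 + 6 + 8 + 11 + 7 + 6 + 5 + 6 + 9 + 11) / 19 = 152 / 19 = 8.0000
UCL = c̄ + 3√c̄ = 8.0000 + 3 × √8.0000 = 8.0000 + 3 × 2.8284 = 16.4853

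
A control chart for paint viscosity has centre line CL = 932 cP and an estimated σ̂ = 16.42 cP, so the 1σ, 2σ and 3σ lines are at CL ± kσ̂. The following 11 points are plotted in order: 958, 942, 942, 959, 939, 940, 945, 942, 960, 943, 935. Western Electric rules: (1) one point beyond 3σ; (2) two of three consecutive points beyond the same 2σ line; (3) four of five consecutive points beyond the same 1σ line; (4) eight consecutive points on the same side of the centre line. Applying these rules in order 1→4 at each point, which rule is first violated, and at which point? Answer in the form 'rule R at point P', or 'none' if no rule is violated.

rule 4 at point 8

Zone of each point (C = within 1σ̂, B = 1σ̂–2σ̂, A = 2σ̂–3σ̂, * = beyond 3σ̂; sign = side of CL): 1:+B, 2:+C, 3:+C, 4:+B, 5:+C, 6:+C, 7:+C, 8:+C, 9:+B, 10:+C, 11:+C
Rule 4 (eight consecutive points on the same side of the centre line) is satisfied at point 8.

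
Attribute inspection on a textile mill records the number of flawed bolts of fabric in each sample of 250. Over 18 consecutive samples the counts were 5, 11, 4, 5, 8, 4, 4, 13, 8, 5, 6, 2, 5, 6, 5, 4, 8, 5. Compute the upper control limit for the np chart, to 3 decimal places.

13.260

p̄ = Σdᵢ / (k·n) = 108 / (18 × 250) = 0.02400
UCL = np̄ + 3·√(np̄(1−p̄)) = 6.0000 + 3 × √(6.0000×0.97600) = 6.0000 + 3 × 2.4199 = 13.2598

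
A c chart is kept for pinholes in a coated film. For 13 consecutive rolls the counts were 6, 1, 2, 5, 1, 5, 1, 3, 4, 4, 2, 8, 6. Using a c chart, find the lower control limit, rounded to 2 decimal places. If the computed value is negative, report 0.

c̄ = (6 + 1 + 2 + 5 + 1 + 5 + 1 + 3 + 4 + 4 + 2 + 8 + 6) / 13 = 48 / 13 = 3.6923
LCL = c̄ − 3√c̄ = 3.6923 − 3 × 1.9215 = -2.0723 → 0 (cannot be negative)

0.00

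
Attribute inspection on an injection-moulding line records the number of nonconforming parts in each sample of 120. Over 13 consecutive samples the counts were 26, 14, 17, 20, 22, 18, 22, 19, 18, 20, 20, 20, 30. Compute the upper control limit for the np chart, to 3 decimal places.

32.821

p̄ = Σdᵢ / (k·n) = 266 / (13 × 120) = 0.17051
UCL = np̄ + 3·√(np̄(1−p̄)) = 20.4615 + 3 × √(20.4615×0.82949) = 20.4615 + 3 × 4.1198 = 32.8209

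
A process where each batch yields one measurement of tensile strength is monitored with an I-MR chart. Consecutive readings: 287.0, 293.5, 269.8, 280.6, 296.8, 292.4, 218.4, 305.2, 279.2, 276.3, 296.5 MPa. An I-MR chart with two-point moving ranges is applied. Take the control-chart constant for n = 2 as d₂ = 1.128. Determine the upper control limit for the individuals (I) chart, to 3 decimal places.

X̄ = (287.0 + 293.5 + 269.8 + 280.6 + 296.8 + 292.4 + 218.4 + 305.2 + 279.2 + 276.3 + 296.5) / 11 = 281.4273
Moving ranges: 6.5, 23.7, 10.8, 16.2, 4.4, 74.0, 86.8, 26.0, 2.9, 20.2; M̄R̄ = 271.5000 / 10 = 27.1500
UCL = X̄ + 3·M̄R̄/d₂ = 281.4273 + 3 × 27.1500 / 1.128 = 353.6347

353.635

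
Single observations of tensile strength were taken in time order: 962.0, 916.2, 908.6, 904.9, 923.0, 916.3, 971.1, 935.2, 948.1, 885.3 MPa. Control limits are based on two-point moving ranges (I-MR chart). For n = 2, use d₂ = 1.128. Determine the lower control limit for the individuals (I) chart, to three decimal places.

853.695

X̄ = (962.0 + 916.2 + 908.6 + 904.9 + 923.0 + 916.3 + 971.1 + 935.2 + 948.1 + 885.3) / 10 = 927.0700
Moving ranges: 45.8, 7.6, 3.7, 18.1, 6.7, 54.8, 35.9, 12.9, 62.8; M̄R̄ = 248.3000 / 9 = 27.5889
LCL = X̄ − 3·M̄R̄/d₂ = 927.0700 − 3 × 27.5889 / 1.128 = 853.6953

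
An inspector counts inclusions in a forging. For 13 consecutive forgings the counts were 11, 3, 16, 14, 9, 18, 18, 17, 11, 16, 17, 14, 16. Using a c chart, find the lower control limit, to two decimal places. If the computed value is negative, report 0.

c̄ = (11 + 3 + 16 + 14 + 9 + 18 + 18 + 17 + 11 + 16 + 17 + 14 + 16) / 13 = 180 / 13 = 13.8462
LCL = c̄ − 3√c̄ = 13.8462 − 3 × 3.7210 = 2.6830

2.68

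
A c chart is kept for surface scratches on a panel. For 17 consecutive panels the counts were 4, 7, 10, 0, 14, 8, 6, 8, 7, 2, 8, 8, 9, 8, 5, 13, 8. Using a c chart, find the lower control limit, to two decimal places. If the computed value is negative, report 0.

c̄ = (4 + 7 + 10 + 0 + 14 + 8 + 6 + 8 + 7 + 2 + 8 + 8 + 9 + 8 + 5 + 13 + 8) / 17 = 125 / 17 = 7.3529
LCL = c̄ − 3√c̄ = 7.3529 − 3 × 2.7116 = -0.7820 → 0 (cannot be negative)

0.00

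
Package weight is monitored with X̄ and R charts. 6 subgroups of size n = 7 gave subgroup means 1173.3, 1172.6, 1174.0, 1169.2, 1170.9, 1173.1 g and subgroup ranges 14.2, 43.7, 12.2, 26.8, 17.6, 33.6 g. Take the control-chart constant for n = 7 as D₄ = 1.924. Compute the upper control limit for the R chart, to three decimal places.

R̄ = (14.2 + 43.7 + 12.2 + 26.8 + 17.6 + 33.6) / 6 = 148.1000 / 6 = 24.6833
UCL_R = D₄·R̄ = 1.924 × 24.6833 = 47.4907

47.491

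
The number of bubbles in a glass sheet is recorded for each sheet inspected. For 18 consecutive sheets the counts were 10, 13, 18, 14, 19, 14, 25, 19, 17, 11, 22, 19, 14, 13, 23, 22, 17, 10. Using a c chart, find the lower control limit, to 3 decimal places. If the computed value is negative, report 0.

4.419

c̄ = (10 + 13 + 18 + 14 + 19 + 14 + 25 + 19 + 17 + 11 + 22 + 19 + 14 + 13 + 23 + 22 + 17 + 10) / 18 = 300 / 18 = 16.6667
LCL = c̄ − 3√c̄ = 16.6667 − 3 × 4.0825 = 4.4192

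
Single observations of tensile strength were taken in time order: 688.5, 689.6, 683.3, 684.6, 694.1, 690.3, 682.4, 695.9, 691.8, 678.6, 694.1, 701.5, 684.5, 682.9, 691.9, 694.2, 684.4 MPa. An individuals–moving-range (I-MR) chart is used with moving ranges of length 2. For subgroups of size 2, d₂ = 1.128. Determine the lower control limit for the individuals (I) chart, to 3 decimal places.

668.481

X̄ = (688.5 + 689.6 + 683.3 + 684.6 + 694.1 + 690.3 + 682.4 + 695.9 + 691.8 + 678.6 + 694.1 + 701.5 + 684.5 + 682.9 + 691.9 + 694.2 + 684.4) / 17 = 688.9765
Moving ranges: 1.1, 6.3, 1.3, 9.5, 3.8, 7.9, 13.5, 4.1, 13.2, 15.5, 7.4, 17.0, 1.6, 9.0, 2.3, 9.8; M̄R̄ = 123.3000 / 16 = 7.7062
LCL = X̄ − 3·M̄R̄/d₂ = 688.9765 − 3 × 7.7062 / 1.128 = 668.4811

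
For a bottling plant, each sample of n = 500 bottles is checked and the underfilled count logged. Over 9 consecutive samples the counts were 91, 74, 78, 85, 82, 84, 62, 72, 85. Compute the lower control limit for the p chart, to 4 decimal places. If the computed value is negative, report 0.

0.1095

p̄ = Σdᵢ / (k·n) = 713 / (9 × 500) = 0.15844
LCL = p̄ − 3·√(p̄(1−p̄)/n) = 0.15844 − 3 × 0.01633 = 0.10945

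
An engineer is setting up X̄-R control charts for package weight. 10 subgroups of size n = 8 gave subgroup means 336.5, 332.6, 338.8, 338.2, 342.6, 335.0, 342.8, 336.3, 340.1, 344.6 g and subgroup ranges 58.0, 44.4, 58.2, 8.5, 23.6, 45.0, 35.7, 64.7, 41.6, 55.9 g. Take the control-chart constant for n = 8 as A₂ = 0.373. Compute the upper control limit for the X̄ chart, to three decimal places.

354.998

X̄̄ = (336.5 + 332.6 + 338.8 + 338.2 + 342.6 + 335.0 + 342.8 + 336.3 + 340.1 + 344.6) / 10 = 3387.5000 / 10 = 338.7500
R̄ = (58.0 + 44.4 + 58.2 + 8.5 + 23.6 + 45.0 + 35.7 + 64.7 + 41.6 + 55.9) / 10 = 435.6000 / 10 = 43.5600
UCL = X̄̄ + A₂·R̄ = 338.7500 + 0.373 × 43.5600 = 354.9979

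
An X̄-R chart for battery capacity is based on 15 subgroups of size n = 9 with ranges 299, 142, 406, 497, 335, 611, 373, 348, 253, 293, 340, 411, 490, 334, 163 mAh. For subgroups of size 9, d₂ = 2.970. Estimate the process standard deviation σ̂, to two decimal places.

R̄ = (299 + 142 + 406 + 497 + 335 + 611 + 373 + 348 + 253 + 293 + 340 + 411 + 490 + 334 + 163) / 15 = 353.0000
σ̂ = R̄ / d₂ = 353.0000 / 2.970 = 118.8552

118.86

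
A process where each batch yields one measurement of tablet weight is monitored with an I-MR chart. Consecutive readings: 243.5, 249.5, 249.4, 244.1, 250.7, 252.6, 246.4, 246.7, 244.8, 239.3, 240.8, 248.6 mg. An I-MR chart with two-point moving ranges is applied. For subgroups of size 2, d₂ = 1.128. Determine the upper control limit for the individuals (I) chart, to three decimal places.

256.787

X̄ = (243.5 + 249.5 + 249.4 + 244.1 + 250.7 + 252.6 + 246.4 + 246.7 + 244.8 + 239.3 + 240.8 + 248.6) / 12 = 246.3667
Moving ranges: 6.0, 0.1, 5.3, 6.6, 1.9, 6.2, 0.3, 1.9, 5.5, 1.5, 7.8; M̄R̄ = 43.1000 / 11 = 3.9182
UCL = X̄ + 3·M̄R̄/d₂ = 246.3667 + 3 × 3.9182 / 1.128 = 256.7874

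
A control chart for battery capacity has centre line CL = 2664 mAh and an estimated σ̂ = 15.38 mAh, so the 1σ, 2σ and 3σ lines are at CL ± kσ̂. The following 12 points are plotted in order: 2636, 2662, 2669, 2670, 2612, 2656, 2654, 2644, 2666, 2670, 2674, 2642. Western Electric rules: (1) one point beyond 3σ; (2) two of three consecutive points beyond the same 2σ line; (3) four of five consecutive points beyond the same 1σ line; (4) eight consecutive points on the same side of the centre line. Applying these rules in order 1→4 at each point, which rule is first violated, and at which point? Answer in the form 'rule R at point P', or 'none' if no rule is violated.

rule 1 at point 5

Zone of each point (C = within 1σ̂, B = 1σ̂–2σ̂, A = 2σ̂–3σ̂, * = beyond 3σ̂; sign = side of CL): 1:-B, 2:-C, 3:+C, 4:+C, 5:-*, 6:-C, 7:-C, 8:-B, 9:+C, 10:+C, 11:+C, 12:-B
Rule 1 (one point beyond the 3σ limits) is satisfied at point 5.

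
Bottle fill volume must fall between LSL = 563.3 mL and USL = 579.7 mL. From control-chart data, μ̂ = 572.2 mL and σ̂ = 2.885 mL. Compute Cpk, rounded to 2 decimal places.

Cpu = (USL − μ̂) / (3σ̂) = (579.7 − 572.2) / (3 × 2.885) = 0.8666; Cpl = (μ̂ − LSL) / (3σ̂) = (572.2 − 563.3) / (3 × 2.885) = 1.0283; Cpk = min(Cpu, Cpl) = 0.8666

0.87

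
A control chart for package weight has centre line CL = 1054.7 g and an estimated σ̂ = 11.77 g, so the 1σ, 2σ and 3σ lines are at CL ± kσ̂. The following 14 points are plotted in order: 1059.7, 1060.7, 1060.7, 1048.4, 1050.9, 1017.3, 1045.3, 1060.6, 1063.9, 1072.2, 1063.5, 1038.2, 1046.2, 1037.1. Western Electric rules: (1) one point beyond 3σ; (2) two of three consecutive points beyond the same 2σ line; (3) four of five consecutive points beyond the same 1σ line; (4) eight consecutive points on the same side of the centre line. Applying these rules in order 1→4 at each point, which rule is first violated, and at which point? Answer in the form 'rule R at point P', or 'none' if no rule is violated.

rule 1 at point 6

Zone of each point (C = within 1σ̂, B = 1σ̂–2σ̂, A = 2σ̂–3σ̂, * = beyond 3σ̂; sign = side of CL): 1:+C, 2:+C, 3:+C, 4:-C, 5:-C, 6:-*, 7:-C, 8:+C, 9:+C, 10:+B, 11:+C, 12:-B, 13:-C, 14:-B
Rule 1 (one point beyond the 3σ limits) is satisfied at point 6.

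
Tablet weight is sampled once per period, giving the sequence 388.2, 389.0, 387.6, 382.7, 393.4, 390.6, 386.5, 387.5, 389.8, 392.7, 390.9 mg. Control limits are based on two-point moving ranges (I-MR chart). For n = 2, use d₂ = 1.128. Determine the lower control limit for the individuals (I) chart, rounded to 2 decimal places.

380.29

X̄ = (388.2 + 389.0 + 387.6 + 382.7 + 393.4 + 390.6 + 386.5 + 387.5 + 389.8 + 392.7 + 390.9) / 11 = 388.9909
Moving ranges: 0.8, 1.4, 4.9, 10.7, 2.8, 4.1, 1.0, 2.3, 2.9, 1.8; M̄R̄ = 32.7000 / 10 = 3.2700
LCL = X̄ − 3·M̄R̄/d₂ = 388.9909 − 3 × 3.2700 / 1.128 = 380.2941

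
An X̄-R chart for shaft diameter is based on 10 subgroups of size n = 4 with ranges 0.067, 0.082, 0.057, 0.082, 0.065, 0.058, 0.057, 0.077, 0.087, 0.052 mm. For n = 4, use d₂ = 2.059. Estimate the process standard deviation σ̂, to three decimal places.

0.033

R̄ = (0.067 + 0.082 + 0.057 + 0.082 + 0.065 + 0.058 + 0.057 + 0.077 + 0.087 + 0.052) / 10 = 0.0684
σ̂ = R̄ / d₂ = 0.0684 / 2.059 = 0.0332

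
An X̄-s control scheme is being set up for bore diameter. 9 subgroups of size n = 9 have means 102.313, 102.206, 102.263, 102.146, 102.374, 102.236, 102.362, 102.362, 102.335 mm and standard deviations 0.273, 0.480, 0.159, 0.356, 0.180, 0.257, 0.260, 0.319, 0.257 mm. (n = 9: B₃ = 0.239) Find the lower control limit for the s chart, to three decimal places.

0.067

s̄ = (0.273 + 0.480 + 0.159 + 0.356 + 0.180 + 0.257 + 0.260 + 0.319 + 0.257) / 9 = 0.2823
LCL_s = B₃·s̄ = 0.239 × 0.2823 = 0.0675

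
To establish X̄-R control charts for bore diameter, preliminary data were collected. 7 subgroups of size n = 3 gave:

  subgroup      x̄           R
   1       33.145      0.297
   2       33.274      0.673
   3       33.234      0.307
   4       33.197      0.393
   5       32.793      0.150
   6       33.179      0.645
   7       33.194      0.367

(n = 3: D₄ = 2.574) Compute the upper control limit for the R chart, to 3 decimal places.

R̄ = (0.297 + 0.673 + 0.307 + 0.393 + 0.150 + 0.645 + 0.367) / 7 = 2.8320 / 7 = 0.4046
UCL_R = D₄·R̄ = 2.574 × 0.4046 = 1.0414

1.041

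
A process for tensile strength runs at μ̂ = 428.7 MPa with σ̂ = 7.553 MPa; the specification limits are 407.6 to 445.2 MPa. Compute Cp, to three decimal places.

Cp = (USL − LSL) / (6σ̂) = (445.2 − 407.6) / (6 × 7.553) = 37.6000 / 45.3180 = 0.8297

0.830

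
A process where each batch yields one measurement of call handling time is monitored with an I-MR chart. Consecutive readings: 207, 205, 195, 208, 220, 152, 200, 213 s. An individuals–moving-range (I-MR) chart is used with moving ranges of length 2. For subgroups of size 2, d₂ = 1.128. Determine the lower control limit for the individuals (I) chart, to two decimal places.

X̄ = (207 + 205 + 195 + 208 + 220 + 152 + 200 + 213) / 8 = 200.0000
Moving ranges: 2, 10, 13, 12, 68, 48, 13; M̄R̄ = 166.0000 / 7 = 23.7143
LCL = X̄ − 3·M̄R̄/d₂ = 200.0000 − 3 × 23.7143 / 1.128 = 136.9301

136.93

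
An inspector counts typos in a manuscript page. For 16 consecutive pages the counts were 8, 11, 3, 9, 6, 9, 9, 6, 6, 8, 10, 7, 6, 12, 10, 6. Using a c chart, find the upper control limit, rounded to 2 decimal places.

c̄ = (8 + 11 + 3 + 9 + 6 + 9 + 9 + 6 + 6 + 8 + 10 + 7 + 6 + 12 + 10 + 6) / 16 = 126 / 16 = 7.8750
UCL = c̄ + 3√c̄ = 7.8750 + 3 × √7.8750 = 7.8750 + 3 × 2.8062 = 16.2937

16.29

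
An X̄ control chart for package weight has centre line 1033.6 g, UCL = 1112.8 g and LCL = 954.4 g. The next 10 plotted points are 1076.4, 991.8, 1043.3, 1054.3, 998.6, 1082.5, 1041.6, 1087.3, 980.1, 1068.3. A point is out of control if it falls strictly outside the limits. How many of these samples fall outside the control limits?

All 10 points lie within [954.4, 1112.8].

0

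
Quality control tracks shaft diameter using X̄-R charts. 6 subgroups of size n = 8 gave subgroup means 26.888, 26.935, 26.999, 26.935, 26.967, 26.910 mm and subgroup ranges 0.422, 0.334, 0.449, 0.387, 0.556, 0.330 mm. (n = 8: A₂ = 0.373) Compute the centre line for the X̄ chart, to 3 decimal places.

26.939

X̄̄ = (26.888 + 26.935 + 26.999 + 26.935 + 26.967 + 26.910) / 6 = 161.6340 / 6 = 26.9390
CL = X̄̄ = 26.9390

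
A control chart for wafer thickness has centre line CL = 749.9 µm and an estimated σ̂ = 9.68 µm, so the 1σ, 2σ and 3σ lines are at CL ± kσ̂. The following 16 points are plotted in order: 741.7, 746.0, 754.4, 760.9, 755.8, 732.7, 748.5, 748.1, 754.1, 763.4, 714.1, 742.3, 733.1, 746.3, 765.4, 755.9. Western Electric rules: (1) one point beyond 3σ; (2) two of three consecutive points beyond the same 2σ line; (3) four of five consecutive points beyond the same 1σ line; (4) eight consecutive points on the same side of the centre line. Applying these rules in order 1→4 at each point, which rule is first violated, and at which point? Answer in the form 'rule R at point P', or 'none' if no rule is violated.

Zone of each point (C = within 1σ̂, B = 1σ̂–2σ̂, A = 2σ̂–3σ̂, * = beyond 3σ̂; sign = side of CL): 1:-C, 2:-C, 3:+C, 4:+B, 5:+C, 6:-B, 7:-C, 8:-C, 9:+C, 10:+B, 11:-*, 12:-C, 13:-B, 14:-C, 15:+B, 16:+C
Rule 1 (one point beyond the 3σ limits) is satisfied at point 11.

rule 1 at point 11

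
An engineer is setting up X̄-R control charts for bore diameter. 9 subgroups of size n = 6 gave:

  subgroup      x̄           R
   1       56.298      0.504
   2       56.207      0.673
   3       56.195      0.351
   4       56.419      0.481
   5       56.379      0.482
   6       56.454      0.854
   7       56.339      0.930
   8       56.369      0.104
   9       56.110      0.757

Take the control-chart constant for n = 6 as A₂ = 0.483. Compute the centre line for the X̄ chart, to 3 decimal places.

X̄̄ = (56.298 + 56.207 + 56.195 + 56.419 + 56.379 + 56.454 + 56.339 + 56.369 + 56.110) / 9 = 506.7700 / 9 = 56.3078
CL = X̄̄ = 56.3078

56.308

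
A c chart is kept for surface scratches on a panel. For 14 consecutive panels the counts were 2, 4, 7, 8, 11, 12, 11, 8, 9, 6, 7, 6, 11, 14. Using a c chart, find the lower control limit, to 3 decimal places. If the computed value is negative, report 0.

c̄ = (2 + 4 + 7 + 8 + 11 + 12 + 11 + 8 + 9 + 6 + 7 + 6 + 11 + 14) / 14 = 116 / 14 = 8.2857
LCL = c̄ − 3√c̄ = 8.2857 − 3 × 2.8785 = -0.3498 → 0 (cannot be negative)

0.000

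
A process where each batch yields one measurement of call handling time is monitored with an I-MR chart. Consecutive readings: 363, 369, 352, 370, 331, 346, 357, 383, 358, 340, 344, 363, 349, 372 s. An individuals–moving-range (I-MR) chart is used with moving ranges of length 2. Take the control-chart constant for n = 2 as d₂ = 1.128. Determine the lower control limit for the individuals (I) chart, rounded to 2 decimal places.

308.85

X̄ = (363 + 369 + 352 + 370 + 331 + 346 + 357 + 383 + 358 + 340 + 344 + 363 + 349 + 372) / 14 = 356.9286
Moving ranges: 6, 17, 18, 39, 15, 11, 26, 25, 18, 4, 19, 14, 23; M̄R̄ = 235.0000 / 13 = 18.0769
LCL = X̄ − 3·M̄R̄/d₂ = 356.9286 − 3 × 18.0769 / 1.128 = 308.8516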